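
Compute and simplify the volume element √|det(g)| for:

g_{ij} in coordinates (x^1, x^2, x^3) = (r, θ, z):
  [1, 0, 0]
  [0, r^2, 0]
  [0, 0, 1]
det(g) = r^2
√|det(g)| = r
Volume element: dV = r dr dθ dz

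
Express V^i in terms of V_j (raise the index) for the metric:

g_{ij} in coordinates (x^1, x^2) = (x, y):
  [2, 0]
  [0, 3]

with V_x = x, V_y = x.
Inverse metric (diagonal): g^{xx} = 1/2, g^{yy} = 1/3
V^i = g^{ij} V_j:
V^x = (1/2)(x) + (0)(x) = x/2
V^y = (0)(x) + (1/3)(x) = x/3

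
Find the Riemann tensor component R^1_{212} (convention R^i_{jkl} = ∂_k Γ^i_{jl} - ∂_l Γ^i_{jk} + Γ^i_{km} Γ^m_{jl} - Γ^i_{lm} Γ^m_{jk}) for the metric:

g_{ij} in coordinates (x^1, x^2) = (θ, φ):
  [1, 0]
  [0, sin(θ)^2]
Non-zero Christoffel symbols (Γ^k_{ij} = Γ^k_{ji}):
Γ^θ_{φ φ} = -sin(2*θ)/2
Γ^φ_{θ φ} = 1/tan(θ)
R^θ_{φ θ φ} = ∂_θ Γ^θ_{φ φ} - ∂_φ Γ^θ_{φ θ} + Γ^θ_{θ m} Γ^m_{φ φ} - Γ^θ_{φ m} Γ^m_{φ θ}
  = (-cos(2*θ)) - (0) + (0) - (-cos(θ)^2) = sin(θ)^2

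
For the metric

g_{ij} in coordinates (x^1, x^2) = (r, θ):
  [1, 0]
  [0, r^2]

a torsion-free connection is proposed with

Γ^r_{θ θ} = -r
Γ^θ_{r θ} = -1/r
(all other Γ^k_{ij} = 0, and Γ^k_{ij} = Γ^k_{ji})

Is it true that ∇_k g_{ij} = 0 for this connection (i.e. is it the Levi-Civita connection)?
Using ∇_k g_{ij} = ∂_k g_{ij} - Γ^m_{ki} g_{mj} - Γ^m_{kj} g_{im}:
∇_θ g_{rθ} = (0) - (-r) - (-r) = 2*r ≠ 0
So the connection is not metric compatible (it is not the Levi-Civita connection).
No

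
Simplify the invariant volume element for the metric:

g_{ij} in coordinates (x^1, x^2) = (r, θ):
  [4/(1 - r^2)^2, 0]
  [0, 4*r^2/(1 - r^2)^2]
det(g) = 16*r^2/(1 - r^2)^4
√|det(g)| = 4*r/(r^2 - 1)^2
Volume element: dV = 4*r/(r^2 - 1)^2 dr dθ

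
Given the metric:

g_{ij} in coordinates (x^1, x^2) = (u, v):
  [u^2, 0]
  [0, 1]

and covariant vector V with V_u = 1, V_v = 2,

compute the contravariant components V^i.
Inverse metric (diagonal): g^{uu} = 1/u^2, g^{vv} = 1
V^i = g^{ij} V_j:
V^u = (1/u^2)(1) + (0)(2) = 1/u^2
V^v = (0)(1) + (1)(2) = 2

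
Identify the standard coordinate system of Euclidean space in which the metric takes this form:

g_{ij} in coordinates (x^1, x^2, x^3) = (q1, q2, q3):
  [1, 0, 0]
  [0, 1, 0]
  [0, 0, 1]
All components are constant and the metric is the identity, i.e. orthonormal rectilinear coordinates.
Cartesian (3D) coordinates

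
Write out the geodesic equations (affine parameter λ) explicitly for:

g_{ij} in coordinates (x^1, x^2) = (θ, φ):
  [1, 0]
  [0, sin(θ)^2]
Geodesic equation: d^2x^k/dλ^2 + Γ^k_{ij} (dx^i/dλ)(dx^j/dλ) = 0.
Non-zero Christoffel symbols:
Γ^θ_{φ φ} = -sin(2*θ)/2
Γ^φ_{θ φ} = 1/tan(θ)
Substituting (the symmetric pair Γ^k_{ij}, Γ^k_{ji} combines into a factor 2):
d^2θ/dλ^2 - (sin(2*θ)/2) (dφ/dλ)^2 = 0
d^2φ/dλ^2 + (2/tan(θ)) (dθ/dλ)(dφ/dλ) = 0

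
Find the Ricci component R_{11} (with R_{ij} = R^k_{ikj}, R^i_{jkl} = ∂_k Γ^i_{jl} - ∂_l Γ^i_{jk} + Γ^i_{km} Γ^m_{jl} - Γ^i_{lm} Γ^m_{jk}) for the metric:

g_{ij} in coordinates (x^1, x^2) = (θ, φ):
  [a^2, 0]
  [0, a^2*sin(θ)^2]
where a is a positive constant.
Non-zero Christoffel symbols (Γ^k_{ij} = Γ^k_{ji}):
Γ^θ_{φ φ} = -sin(2*θ)/2
Γ^φ_{θ φ} = 1/tan(θ)
R^θ_{θ θ θ} = 0 (a repeated index in an antisymmetric pair)
R^φ_{θ φ θ} = ∂_φ Γ^φ_{θ θ} - ∂_θ Γ^φ_{θ φ} + Γ^φ_{φ m} Γ^m_{θ θ} - Γ^φ_{θ m} Γ^m_{θ φ}
  = (0) - (-1/sin(θ)^2) + (0) - (1/tan(θ)^2) = 1
R_{θθ} = R^θ_{θ θ θ} + R^φ_{θ φ θ} = (0) + (1) = 1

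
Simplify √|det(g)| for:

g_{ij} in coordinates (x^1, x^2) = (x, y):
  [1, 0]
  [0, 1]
det(g) = 1
√|det(g)| = 1
Volume element: dV = 1 dx dy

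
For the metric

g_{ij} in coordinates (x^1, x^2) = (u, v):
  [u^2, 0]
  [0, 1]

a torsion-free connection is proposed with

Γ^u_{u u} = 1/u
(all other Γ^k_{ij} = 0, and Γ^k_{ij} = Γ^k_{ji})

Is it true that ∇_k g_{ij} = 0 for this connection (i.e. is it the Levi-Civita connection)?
Using ∇_k g_{ij} = ∂_k g_{ij} - Γ^m_{ki} g_{mj} - Γ^m_{kj} g_{im}:
e.g. ∇_u g_{uu} = (2*u) - (u) - (u) = 0
Every component ∇_k g_{ij} vanishes: the connection is metric compatible.
Yes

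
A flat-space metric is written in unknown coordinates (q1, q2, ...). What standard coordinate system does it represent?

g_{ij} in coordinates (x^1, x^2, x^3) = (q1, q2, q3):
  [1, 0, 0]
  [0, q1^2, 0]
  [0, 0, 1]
The line element ds^2 = dq1^2 + q1^2 dq2^2 + dq3^2 is dr^2 + r^2 dθ^2 + dz^2 with q1 = r, q2 = θ, q3 = z.
cylindrical coordinates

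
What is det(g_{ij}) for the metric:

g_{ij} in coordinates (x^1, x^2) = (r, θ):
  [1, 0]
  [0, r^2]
For a 2×2 metric: det(g) = g_{11}·g_{22} - g_{12}·g_{21}
= (1)·(r^2) - (0)·(0)
= r^2 - 0
det(g) = r^2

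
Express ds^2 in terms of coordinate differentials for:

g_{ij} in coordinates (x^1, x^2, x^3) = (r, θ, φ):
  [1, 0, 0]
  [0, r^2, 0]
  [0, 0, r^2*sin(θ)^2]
ds^2 = g_{ij} dx^i dx^j; only the non-zero components contribute.
ds^2 = dr^2 + r^2 dθ^2 + r^2*sin(θ)^2 dφ^2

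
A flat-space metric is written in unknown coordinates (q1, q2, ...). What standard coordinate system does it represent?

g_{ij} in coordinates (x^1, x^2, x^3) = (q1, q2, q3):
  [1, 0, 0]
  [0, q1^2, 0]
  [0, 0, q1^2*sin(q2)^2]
The line element ds^2 = dq1^2 + q1^2 dq2^2 + q1^2 sin(q2)^2 dq3^2 is dr^2 + r^2 dθ^2 + r^2 sin(θ)^2 dφ^2 with q1 = r, q2 = θ, q3 = φ.
spherical coordinates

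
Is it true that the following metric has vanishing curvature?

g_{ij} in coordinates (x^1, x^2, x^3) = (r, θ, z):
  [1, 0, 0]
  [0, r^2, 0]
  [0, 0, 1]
Non-zero Christoffel symbols:
Γ^r_{θ θ} = -r
Γ^θ_{r θ} = 1/r
Ricci tensor: R_{rr} = 0, R_{rθ} = 0, R_{rz} = 0, R_{θθ} = 0, R_{θz} = 0, R_{zz} = 0
All R_{ij} vanish; in 3 dimensions the Riemann tensor is fully determined by the Ricci tensor, so R^i_{jkl} = 0: the metric is flat (curvilinear coordinates on flat space).
Yes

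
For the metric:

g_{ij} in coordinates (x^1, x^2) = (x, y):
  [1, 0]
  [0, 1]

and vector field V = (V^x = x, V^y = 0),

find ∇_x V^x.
All Christoffel symbols are zero.
∇_x V^x = ∂_x V^x + Γ^x_{x j} V^j
  = (1) + (0)(x) + (0)(0)
  = 1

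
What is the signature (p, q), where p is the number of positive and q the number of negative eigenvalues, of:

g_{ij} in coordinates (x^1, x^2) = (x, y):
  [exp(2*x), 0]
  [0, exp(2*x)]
The metric is diagonal, so its eigenvalues are the diagonal entries: exp(2*x), exp(2*x) (at a generic point, where coordinate-dependent entries are positive).
2 positive, 0 negative.
(2, 0) - Riemannian (positive definite)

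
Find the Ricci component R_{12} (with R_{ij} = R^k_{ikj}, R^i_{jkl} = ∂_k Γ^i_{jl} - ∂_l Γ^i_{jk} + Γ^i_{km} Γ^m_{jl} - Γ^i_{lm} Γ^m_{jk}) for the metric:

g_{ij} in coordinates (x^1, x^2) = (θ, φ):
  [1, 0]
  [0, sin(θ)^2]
Non-zero Christoffel symbols (Γ^k_{ij} = Γ^k_{ji}):
Γ^θ_{φ φ} = -sin(2*θ)/2
Γ^φ_{θ φ} = 1/tan(θ)
R^θ_{θ θ φ} = 0 (a repeated index in an antisymmetric pair)
R^φ_{θ φ φ} = 0 (a repeated index in an antisymmetric pair)
R_{θφ} = R^θ_{θ θ φ} + R^φ_{θ φ φ} = (0) + (0) = 0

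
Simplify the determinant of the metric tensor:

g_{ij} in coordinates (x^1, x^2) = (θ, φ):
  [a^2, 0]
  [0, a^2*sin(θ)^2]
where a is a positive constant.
For a 2×2 metric: det(g) = g_{11}·g_{22} - g_{12}·g_{21}
= (a^2)·(a^2*sin(θ)^2) - (0)·(0)
= a^4*sin(θ)^2 - 0
det(g) = a^4*sin(θ)^2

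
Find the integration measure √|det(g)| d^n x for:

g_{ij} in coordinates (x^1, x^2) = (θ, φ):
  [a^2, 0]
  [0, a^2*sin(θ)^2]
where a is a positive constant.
det(g) = a^4*sin(θ)^2
√|det(g)| = a^2*sin(θ) (taking 0 < θ < π so that |sin(θ)| = sin(θ))
Volume element: dV = a^2*sin(θ) dθ dφ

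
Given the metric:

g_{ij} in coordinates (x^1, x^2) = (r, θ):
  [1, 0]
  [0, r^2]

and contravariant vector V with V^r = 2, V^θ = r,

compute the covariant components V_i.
V_i = g_{ij} V^j:
V_r = (1)(2) + (0)(r) = 2
V_θ = (0)(2) + (r^2)(r) = r^3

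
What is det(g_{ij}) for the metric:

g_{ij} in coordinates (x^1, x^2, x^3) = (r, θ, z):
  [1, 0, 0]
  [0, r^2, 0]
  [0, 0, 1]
Diagonal metric: det(g) = g_{11}·g_{22}·g_{33}
= (1)·(r^2)·(1)
det(g) = r^2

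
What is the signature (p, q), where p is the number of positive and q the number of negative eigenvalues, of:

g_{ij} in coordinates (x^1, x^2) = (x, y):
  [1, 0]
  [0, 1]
The metric is diagonal, so its eigenvalues are the diagonal entries: 1, 1 (at a generic point, where coordinate-dependent entries are positive).
2 positive, 0 negative.
(2, 0) - Riemannian (positive definite)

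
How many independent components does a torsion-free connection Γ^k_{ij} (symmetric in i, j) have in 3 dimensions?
Γ^k_{ij} has n choices for the upper index and n(n+1)/2 independent symmetric lower index pairs.
Total = 3 × 3×4/2 = 3 × 6 = 18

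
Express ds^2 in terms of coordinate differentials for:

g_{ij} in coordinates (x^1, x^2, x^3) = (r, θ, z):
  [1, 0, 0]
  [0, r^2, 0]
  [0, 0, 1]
ds^2 = g_{ij} dx^i dx^j; only the non-zero components contribute.
ds^2 = dr^2 + r^2 dθ^2 + dz^2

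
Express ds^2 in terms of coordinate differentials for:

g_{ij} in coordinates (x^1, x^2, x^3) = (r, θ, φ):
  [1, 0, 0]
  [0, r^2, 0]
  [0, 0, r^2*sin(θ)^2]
ds^2 = g_{ij} dx^i dx^j; only the non-zero components contribute.
ds^2 = dr^2 + r^2 dθ^2 + r^2*sin(θ)^2 dφ^2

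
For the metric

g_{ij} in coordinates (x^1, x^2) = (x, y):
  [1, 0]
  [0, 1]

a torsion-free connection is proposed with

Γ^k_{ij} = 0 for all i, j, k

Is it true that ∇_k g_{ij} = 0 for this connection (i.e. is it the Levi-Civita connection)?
Using ∇_k g_{ij} = ∂_k g_{ij} - Γ^m_{ki} g_{mj} - Γ^m_{kj} g_{im}:
e.g. ∇_y g_{xy} = (0) - (0) - (0) = 0
Every component ∇_k g_{ij} vanishes: the connection is metric compatible.
Yes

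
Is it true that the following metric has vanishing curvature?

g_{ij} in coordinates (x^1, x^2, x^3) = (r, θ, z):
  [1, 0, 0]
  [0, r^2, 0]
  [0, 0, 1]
Non-zero Christoffel symbols:
Γ^r_{θ θ} = -r
Γ^θ_{r θ} = 1/r
Ricci tensor: R_{rr} = 0, R_{rθ} = 0, R_{rz} = 0, R_{θθ} = 0, R_{θz} = 0, R_{zz} = 0
All R_{ij} vanish; in 3 dimensions the Riemann tensor is fully determined by the Ricci tensor, so R^i_{jkl} = 0: the metric is flat (curvilinear coordinates on flat space).
Yes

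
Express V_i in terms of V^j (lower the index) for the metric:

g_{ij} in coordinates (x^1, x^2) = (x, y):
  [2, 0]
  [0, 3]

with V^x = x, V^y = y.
V_i = g_{ij} V^j:
V_x = (2)(x) + (0)(y) = 2*x
V_y = (0)(x) + (3)(y) = 3*y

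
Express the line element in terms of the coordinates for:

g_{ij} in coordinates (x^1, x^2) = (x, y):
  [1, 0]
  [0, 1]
ds^2 = g_{ij} dx^i dx^j; only the non-zero components contribute.
ds^2 = dx^2 + dy^2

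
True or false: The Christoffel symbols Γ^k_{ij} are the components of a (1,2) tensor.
Under a change of coordinates Γ picks up an inhomogeneous term ∂²x/∂x'∂x'; e.g. Γ = 0 in Cartesian coordinates but Γ^r_{θθ} = -r in polar coordinates on the same flat plane.
False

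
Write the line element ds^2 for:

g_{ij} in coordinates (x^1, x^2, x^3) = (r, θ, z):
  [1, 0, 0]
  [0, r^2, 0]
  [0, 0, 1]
ds^2 = g_{ij} dx^i dx^j; only the non-zero components contribute.
ds^2 = dr^2 + r^2 dθ^2 + dz^2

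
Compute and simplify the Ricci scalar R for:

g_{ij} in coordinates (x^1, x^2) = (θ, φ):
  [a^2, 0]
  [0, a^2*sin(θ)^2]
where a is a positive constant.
Non-zero Christoffel symbols (Γ^k_{ij} = Γ^k_{ji}):
Γ^θ_{φ φ} = -sin(2*θ)/2
Γ^φ_{θ φ} = 1/tan(θ)
Ricci tensor (R_{ij} = R^k_{ikj}): R_{θθ} = 1, R_{θφ} = 0, R_{φφ} = sin(θ)^2
Inverse metric: g^{θθ} = 1/a^2, g^{φφ} = 1/(a^2*sin(θ)^2)
R = g^{ij} R_{ij} = (1/a^2)(1) + (1/(a^2*sin(θ)^2))(sin(θ)^2) = 2/a^2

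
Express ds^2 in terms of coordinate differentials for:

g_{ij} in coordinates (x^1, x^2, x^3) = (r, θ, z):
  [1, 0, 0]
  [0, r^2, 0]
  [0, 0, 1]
ds^2 = g_{ij} dx^i dx^j; only the non-zero components contribute.
ds^2 = dr^2 + r^2 dθ^2 + dz^2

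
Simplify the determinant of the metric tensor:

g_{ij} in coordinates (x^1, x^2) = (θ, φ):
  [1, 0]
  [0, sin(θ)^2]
For a 2×2 metric: det(g) = g_{11}·g_{22} - g_{12}·g_{21}
= (1)·(sin(θ)^2) - (0)·(0)
= sin(θ)^2 - 0
det(g) = sin(θ)^2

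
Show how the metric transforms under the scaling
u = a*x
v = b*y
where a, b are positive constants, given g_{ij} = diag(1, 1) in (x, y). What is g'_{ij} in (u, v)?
Invert the transformation: x = u/a, y = v/b
g'_{ij} = (∂x^k/∂x'^i)(∂x^l/∂x'^j) g_{kl}; with g_{kl} = δ_{kl} this is Σ_k (∂x^k/∂x'^i)(∂x^k/∂x'^j).
Jacobian: ∂x/∂u = 1/a, ∂x/∂v = 0, ∂y/∂u = 0, ∂y/∂v = 1/b
g'_{uu} = (1/a)(1/a) + (0)(0) = 1/a^2
g'_{uv} = (1/a)(0) + (0)(1/b) = 0
g'_{vv} = (0)(0) + (1/b)(1/b) = 1/b^2
g'_{ij} = diag(1/a^2, 1/b^2)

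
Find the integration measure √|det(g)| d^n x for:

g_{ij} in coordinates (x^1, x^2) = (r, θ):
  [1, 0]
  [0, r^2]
det(g) = r^2
√|det(g)| = r
Volume element: dV = r dr dθ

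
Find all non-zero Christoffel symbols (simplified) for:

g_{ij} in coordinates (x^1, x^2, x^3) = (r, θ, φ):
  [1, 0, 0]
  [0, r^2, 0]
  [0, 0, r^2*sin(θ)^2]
Using Γ^k_{ij} = (1/2) g^{km} (∂_i g_{mj} + ∂_j g_{mi} - ∂_m g_{ij}); the metric is diagonal, so only the m = k term contributes.
Non-zero symbols (using the symmetry Γ^k_{ij} = Γ^k_{ji}):
Γ^r_{θ θ} = (1/2) g^{rr} (∂_θ g_{rθ} + ∂_θ g_{rθ} - ∂_r g_{θθ}) = (1/2)(1)((0) + (0) - (2*r)) = -r
Γ^r_{φ φ} = (1/2) g^{rr} (∂_φ g_{rφ} + ∂_φ g_{rφ} - ∂_r g_{φφ}) = (1/2)(1)((0) + (0) - (2*r*sin(θ)^2)) = -r*sin(θ)^2
Γ^θ_{r θ} = (1/2) g^{θθ} (∂_r g_{θθ} + ∂_θ g_{θr} - ∂_θ g_{rθ}) = (1/2)(1/r^2)((2*r) + (0) - (0)) = 1/r
Γ^θ_{φ φ} = (1/2) g^{θθ} (∂_φ g_{θφ} + ∂_φ g_{θφ} - ∂_θ g_{φφ}) = (1/2)(1/r^2)((0) + (0) - (r^2*sin(2*θ))) = -sin(2*θ)/2
Γ^φ_{r φ} = (1/2) g^{φφ} (∂_r g_{φφ} + ∂_φ g_{φr} - ∂_φ g_{rφ}) = (1/2)(1/(r^2*sin(θ)^2))((2*r*sin(θ)^2) + (0) - (0)) = 1/r
Γ^φ_{θ φ} = (1/2) g^{φφ} (∂_θ g_{φφ} + ∂_φ g_{φθ} - ∂_φ g_{θφ}) = (1/2)(1/(r^2*sin(θ)^2))((r^2*sin(2*θ)) + (0) - (0)) = 1/tan(θ)
All other Christoffel symbols are zero.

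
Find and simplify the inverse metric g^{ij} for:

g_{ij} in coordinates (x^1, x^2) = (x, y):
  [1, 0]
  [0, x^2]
The metric is diagonal, so g^{ij} is diagonal with entries 1/g_{ii}: diag(1, 1/(x^2)).
g^{ij}:
  [1, 0]
  [0, 1/x^2]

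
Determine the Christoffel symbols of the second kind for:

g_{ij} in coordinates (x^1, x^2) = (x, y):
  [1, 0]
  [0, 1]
Using Γ^k_{ij} = (1/2) g^{km} (∂_i g_{mj} + ∂_j g_{mi} - ∂_m g_{ij}); the metric is diagonal, so only the m = k term contributes.
Every metric component is constant, so all ∂_m g_{ij} = 0 and every Christoffel symbol vanishes.
All Christoffel symbols are zero.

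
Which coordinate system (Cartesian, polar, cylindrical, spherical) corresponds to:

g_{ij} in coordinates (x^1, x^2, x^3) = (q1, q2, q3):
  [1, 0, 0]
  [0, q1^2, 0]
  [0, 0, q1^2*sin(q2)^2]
The line element ds^2 = dq1^2 + q1^2 dq2^2 + q1^2 sin(q2)^2 dq3^2 is dr^2 + r^2 dθ^2 + r^2 sin(θ)^2 dφ^2 with q1 = r, q2 = θ, q3 = φ.
spherical coordinates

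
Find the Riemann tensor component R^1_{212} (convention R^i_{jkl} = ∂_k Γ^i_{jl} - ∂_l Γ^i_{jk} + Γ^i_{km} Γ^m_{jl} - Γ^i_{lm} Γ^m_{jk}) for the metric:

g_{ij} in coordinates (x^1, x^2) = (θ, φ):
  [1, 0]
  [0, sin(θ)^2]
Non-zero Christoffel symbols (Γ^k_{ij} = Γ^k_{ji}):
Γ^θ_{φ φ} = -sin(2*θ)/2
Γ^φ_{θ φ} = 1/tan(θ)
R^θ_{φ θ φ} = ∂_θ Γ^θ_{φ φ} - ∂_φ Γ^θ_{φ θ} + Γ^θ_{θ m} Γ^m_{φ φ} - Γ^θ_{φ m} Γ^m_{φ θ}
  = (-cos(2*θ)) - (0) + (0) - (-cos(θ)^2) = sin(θ)^2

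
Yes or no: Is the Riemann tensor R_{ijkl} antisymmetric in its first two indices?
R_{ijkl} = -R_{jikl} (follows from metric compatibility).
Yes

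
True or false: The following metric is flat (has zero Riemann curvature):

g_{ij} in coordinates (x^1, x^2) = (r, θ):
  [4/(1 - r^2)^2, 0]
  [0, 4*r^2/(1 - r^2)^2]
Non-zero Christoffel symbols:
Γ^r_{r r} = 2*r/(1 - r^2)
Γ^r_{θ θ} = (r^3 + r)/(r^2 - 1)
Γ^θ_{r θ} = (-r^2 - 1)/(r^3 - r)
Ricci tensor: R_{rr} = -4/(r^2 - 1)^2, R_{rθ} = 0, R_{θθ} = -4*r^2/(r^2 - 1)^2
The Ricci tensor is non-zero, so the Riemann tensor is non-zero: not flat.
False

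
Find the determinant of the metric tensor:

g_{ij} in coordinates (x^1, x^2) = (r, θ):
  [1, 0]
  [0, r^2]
For a 2×2 metric: det(g) = g_{11}·g_{22} - g_{12}·g_{21}
= (1)·(r^2) - (0)·(0)
= r^2 - 0
det(g) = r^2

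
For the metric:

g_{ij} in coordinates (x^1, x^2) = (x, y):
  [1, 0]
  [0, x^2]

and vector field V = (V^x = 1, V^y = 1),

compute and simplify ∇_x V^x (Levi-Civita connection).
Non-zero Christoffel symbols:
Γ^x_{y y} = -x
Γ^y_{x y} = 1/x
∇_x V^x = ∂_x V^x + Γ^x_{x j} V^j
  = (0) + (0)(1) + (0)(1)
  = 0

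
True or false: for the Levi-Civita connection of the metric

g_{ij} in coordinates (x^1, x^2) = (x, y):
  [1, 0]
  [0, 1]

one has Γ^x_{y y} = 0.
Γ^x_{y y} = (1/2) g^{xx} (∂_y g_{xy} + ∂_y g_{xy} - ∂_x g_{yy}) = (1/2)(1)((0) + (0) - (0)) = 0
This equals the proposed value 0.
True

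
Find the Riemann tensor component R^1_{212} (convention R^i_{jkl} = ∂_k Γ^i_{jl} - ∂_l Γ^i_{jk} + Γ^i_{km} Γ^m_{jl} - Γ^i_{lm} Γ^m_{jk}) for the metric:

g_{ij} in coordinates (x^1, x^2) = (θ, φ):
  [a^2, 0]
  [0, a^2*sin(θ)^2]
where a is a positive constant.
Non-zero Christoffel symbols (Γ^k_{ij} = Γ^k_{ji}):
Γ^θ_{φ φ} = -sin(2*θ)/2
Γ^φ_{θ φ} = 1/tan(θ)
R^θ_{φ θ φ} = ∂_θ Γ^θ_{φ φ} - ∂_φ Γ^θ_{φ θ} + Γ^θ_{θ m} Γ^m_{φ φ} - Γ^θ_{φ m} Γ^m_{φ θ}
  = (-cos(2*θ)) - (0) + (0) - (-cos(θ)^2) = sin(θ)^2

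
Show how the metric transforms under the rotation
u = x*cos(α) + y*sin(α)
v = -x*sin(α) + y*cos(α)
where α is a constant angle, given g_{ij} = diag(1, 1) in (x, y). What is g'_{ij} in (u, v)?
Invert the transformation: x = u*cos(α) - v*sin(α), y = u*sin(α) + v*cos(α)
g'_{ij} = (∂x^k/∂x'^i)(∂x^l/∂x'^j) g_{kl}; with g_{kl} = δ_{kl} this is Σ_k (∂x^k/∂x'^i)(∂x^k/∂x'^j).
Jacobian: ∂x/∂u = cos(α), ∂x/∂v = -sin(α), ∂y/∂u = sin(α), ∂y/∂v = cos(α)
g'_{uu} = (cos(α))(cos(α)) + (sin(α))(sin(α)) = 1
g'_{uv} = (cos(α))(-sin(α)) + (sin(α))(cos(α)) = 0
g'_{vv} = (-sin(α))(-sin(α)) + (cos(α))(cos(α)) = 1
g'_{ij} = diag(1, 1)
The Euclidean metric is invariant under rotations.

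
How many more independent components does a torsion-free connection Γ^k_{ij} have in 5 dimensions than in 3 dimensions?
Independent components in n dimensions: n × n(n+1)/2 = n^2(n+1)/2.
5D: 5 × 15 = 75
3D: 3 × 6 = 18
Difference = 75 - 18 = 57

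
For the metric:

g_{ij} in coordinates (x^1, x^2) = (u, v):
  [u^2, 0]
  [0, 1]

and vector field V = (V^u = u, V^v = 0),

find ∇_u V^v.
Non-zero Christoffel symbols:
Γ^u_{u u} = 1/u
∇_u V^v = ∂_u V^v + Γ^v_{u j} V^j
  = (0) + (0)(u) + (0)(0)
  = 0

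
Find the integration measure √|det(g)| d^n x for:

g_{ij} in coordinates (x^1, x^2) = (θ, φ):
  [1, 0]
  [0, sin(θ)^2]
det(g) = sin(θ)^2
√|det(g)| = sin(θ) (taking 0 < θ < π so that |sin(θ)| = sin(θ))
Volume element: dV = sin(θ) dθ dφ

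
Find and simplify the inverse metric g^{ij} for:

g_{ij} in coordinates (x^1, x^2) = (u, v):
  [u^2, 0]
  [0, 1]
The metric is diagonal, so g^{ij} is diagonal with entries 1/g_{ii}: diag(1/(u^2), 1).
g^{ij}:
  [1/u^2, 0]
  [0, 1]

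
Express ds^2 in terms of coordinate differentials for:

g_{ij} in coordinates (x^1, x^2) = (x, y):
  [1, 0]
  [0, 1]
ds^2 = g_{ij} dx^i dx^j; only the non-zero components contribute.
ds^2 = dx^2 + dy^2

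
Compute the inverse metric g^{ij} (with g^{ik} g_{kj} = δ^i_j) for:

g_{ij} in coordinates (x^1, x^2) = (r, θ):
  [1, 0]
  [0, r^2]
The metric is diagonal, so g^{ij} is diagonal with entries 1/g_{ii}: diag(1, 1/(r^2)).
g^{ij}:
  [1, 0]
  [0, 1/r^2]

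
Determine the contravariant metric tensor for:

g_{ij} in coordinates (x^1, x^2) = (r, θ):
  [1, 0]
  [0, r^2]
The metric is diagonal, so g^{ij} is diagonal with entries 1/g_{ii}: diag(1, 1/(r^2)).
g^{ij}:
  [1, 0]
  [0, 1/r^2]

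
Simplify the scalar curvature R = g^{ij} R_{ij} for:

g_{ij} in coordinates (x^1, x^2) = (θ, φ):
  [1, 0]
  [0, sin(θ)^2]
Non-zero Christoffel symbols (Γ^k_{ij} = Γ^k_{ji}):
Γ^θ_{φ φ} = -sin(2*θ)/2
Γ^φ_{θ φ} = 1/tan(θ)
Ricci tensor (R_{ij} = R^k_{ikj}): R_{θθ} = 1, R_{θφ} = 0, R_{φφ} = sin(θ)^2
Inverse metric: g^{θθ} = 1, g^{φφ} = 1/sin(θ)^2
R = g^{ij} R_{ij} = (1)(1) + (1/sin(θ)^2)(sin(θ)^2) = 2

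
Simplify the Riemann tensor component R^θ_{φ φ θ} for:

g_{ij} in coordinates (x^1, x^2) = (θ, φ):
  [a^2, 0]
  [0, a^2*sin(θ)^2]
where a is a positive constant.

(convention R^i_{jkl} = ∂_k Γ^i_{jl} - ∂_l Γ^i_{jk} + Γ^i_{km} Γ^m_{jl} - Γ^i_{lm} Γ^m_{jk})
Non-zero Christoffel symbols (Γ^k_{ij} = Γ^k_{ji}):
Γ^θ_{φ φ} = -sin(2*θ)/2
Γ^φ_{θ φ} = 1/tan(θ)
R^θ_{φ φ θ} = ∂_φ Γ^θ_{φ θ} - ∂_θ Γ^θ_{φ φ} + Γ^θ_{φ m} Γ^m_{φ θ} - Γ^θ_{θ m} Γ^m_{φ φ}
  = (0) - (-cos(2*θ)) + (-cos(θ)^2) - (0) = -sin(θ)^2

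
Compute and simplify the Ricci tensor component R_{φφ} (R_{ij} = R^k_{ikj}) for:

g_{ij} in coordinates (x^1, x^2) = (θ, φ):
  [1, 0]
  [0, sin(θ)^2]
Non-zero Christoffel symbols (Γ^k_{ij} = Γ^k_{ji}):
Γ^θ_{φ φ} = -sin(2*θ)/2
Γ^φ_{θ φ} = 1/tan(θ)
R^θ_{φ θ φ} = ∂_θ Γ^θ_{φ φ} - ∂_φ Γ^θ_{φ θ} + Γ^θ_{θ m} Γ^m_{φ φ} - Γ^θ_{φ m} Γ^m_{φ θ}
  = (-cos(2*θ)) - (0) + (0) - (-cos(θ)^2) = sin(θ)^2
R^φ_{φ φ φ} = 0 (a repeated index in an antisymmetric pair)
R_{φφ} = R^θ_{φ θ φ} + R^φ_{φ φ φ} = (sin(θ)^2) + (0) = sin(θ)^2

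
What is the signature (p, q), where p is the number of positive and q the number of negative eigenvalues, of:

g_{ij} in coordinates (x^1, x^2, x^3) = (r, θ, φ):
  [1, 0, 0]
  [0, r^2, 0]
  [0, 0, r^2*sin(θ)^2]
The metric is diagonal, so its eigenvalues are the diagonal entries: 1, r^2, r^2*sin(θ)^2 (at a generic point, where coordinate-dependent entries are positive).
3 positive, 0 negative.
(3, 0) - Riemannian (positive definite)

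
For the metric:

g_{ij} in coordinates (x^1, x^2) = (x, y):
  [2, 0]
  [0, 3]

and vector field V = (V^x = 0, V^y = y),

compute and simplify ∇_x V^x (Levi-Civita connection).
All Christoffel symbols are zero.
∇_x V^x = ∂_x V^x + Γ^x_{x j} V^j
  = (0) + (0)(0) + (0)(y)
  = 0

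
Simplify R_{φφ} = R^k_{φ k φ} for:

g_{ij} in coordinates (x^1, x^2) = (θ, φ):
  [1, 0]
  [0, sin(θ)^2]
Non-zero Christoffel symbols (Γ^k_{ij} = Γ^k_{ji}):
Γ^θ_{φ φ} = -sin(2*θ)/2
Γ^φ_{θ φ} = 1/tan(θ)
R^θ_{φ θ φ} = ∂_θ Γ^θ_{φ φ} - ∂_φ Γ^θ_{φ θ} + Γ^θ_{θ m} Γ^m_{φ φ} - Γ^θ_{φ m} Γ^m_{φ θ}
  = (-cos(2*θ)) - (0) + (0) - (-cos(θ)^2) = sin(θ)^2
R^φ_{φ φ φ} = 0 (a repeated index in an antisymmetric pair)
R_{φφ} = R^θ_{φ θ φ} + R^φ_{φ φ φ} = (sin(θ)^2) + (0) = sin(θ)^2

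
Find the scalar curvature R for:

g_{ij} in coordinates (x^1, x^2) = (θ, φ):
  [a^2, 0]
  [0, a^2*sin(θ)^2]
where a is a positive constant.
Non-zero Christoffel symbols (Γ^k_{ij} = Γ^k_{ji}):
Γ^θ_{φ φ} = -sin(2*θ)/2
Γ^φ_{θ φ} = 1/tan(θ)
Ricci tensor (R_{ij} = R^k_{ikj}): R_{θθ} = 1, R_{θφ} = 0, R_{φφ} = sin(θ)^2
Inverse metric: g^{θθ} = 1/a^2, g^{φφ} = 1/(a^2*sin(θ)^2)
R = g^{ij} R_{ij} = (1/a^2)(1) + (1/(a^2*sin(θ)^2))(sin(θ)^2) = 2/a^2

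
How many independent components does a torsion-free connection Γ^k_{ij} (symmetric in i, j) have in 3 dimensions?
Γ^k_{ij} has n choices for the upper index and n(n+1)/2 independent symmetric lower index pairs.
Total = 3 × 3×4/2 = 3 × 6 = 18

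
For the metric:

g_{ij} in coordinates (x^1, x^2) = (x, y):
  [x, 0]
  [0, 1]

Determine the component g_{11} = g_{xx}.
With x^1 = x, x^2 = y, g_{11} = g_{xx} is the row-1, column-1 entry of the matrix.
g_{11} = x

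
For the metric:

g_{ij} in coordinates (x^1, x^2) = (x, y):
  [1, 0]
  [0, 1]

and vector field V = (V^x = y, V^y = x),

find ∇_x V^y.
All Christoffel symbols are zero.
∇_x V^y = ∂_x V^y + Γ^y_{x j} V^j
  = (1) + (0)(y) + (0)(x)
  = 1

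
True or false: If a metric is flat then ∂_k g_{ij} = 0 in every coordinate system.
Flatness means R^i_{jkl} = 0; the components can still vary, e.g. the flat plane in polar coordinates has g_{θθ} = r^2.
False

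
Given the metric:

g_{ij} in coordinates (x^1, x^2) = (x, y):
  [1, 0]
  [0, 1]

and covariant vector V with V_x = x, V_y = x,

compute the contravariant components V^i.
Inverse metric (diagonal): g^{xx} = 1, g^{yy} = 1
V^i = g^{ij} V_j:
V^x = (1)(x) + (0)(x) = x
V^y = (0)(x) + (1)(x) = x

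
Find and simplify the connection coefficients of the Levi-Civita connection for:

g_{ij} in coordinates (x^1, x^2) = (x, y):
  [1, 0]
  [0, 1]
Using Γ^k_{ij} = (1/2) g^{km} (∂_i g_{mj} + ∂_j g_{mi} - ∂_m g_{ij}); the metric is diagonal, so only the m = k term contributes.
Every metric component is constant, so all ∂_m g_{ij} = 0 and every Christoffel symbol vanishes.
All Christoffel symbols are zero.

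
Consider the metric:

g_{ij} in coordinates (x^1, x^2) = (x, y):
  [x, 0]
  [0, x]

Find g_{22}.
With x^1 = x, x^2 = y, g_{22} = g_{yy} is the row-2, column-2 entry of the matrix.
g_{22} = x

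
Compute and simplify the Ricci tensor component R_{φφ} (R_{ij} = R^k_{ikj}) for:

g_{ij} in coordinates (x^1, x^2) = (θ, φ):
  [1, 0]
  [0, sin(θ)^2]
Non-zero Christoffel symbols (Γ^k_{ij} = Γ^k_{ji}):
Γ^θ_{φ φ} = -sin(2*θ)/2
Γ^φ_{θ φ} = 1/tan(θ)
R^θ_{φ θ φ} = ∂_θ Γ^θ_{φ φ} - ∂_φ Γ^θ_{φ θ} + Γ^θ_{θ m} Γ^m_{φ φ} - Γ^θ_{φ m} Γ^m_{φ θ}
  = (-cos(2*θ)) - (0) + (0) - (-cos(θ)^2) = sin(θ)^2
R^φ_{φ φ φ} = 0 (a repeated index in an antisymmetric pair)
R_{φφ} = R^θ_{φ θ φ} + R^φ_{φ φ φ} = (sin(θ)^2) + (0) = sin(θ)^2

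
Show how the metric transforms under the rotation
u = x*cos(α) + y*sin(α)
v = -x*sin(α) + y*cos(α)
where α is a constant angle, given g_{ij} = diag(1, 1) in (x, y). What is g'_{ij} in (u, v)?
Invert the transformation: x = u*cos(α) - v*sin(α), y = u*sin(α) + v*cos(α)
g'_{ij} = (∂x^k/∂x'^i)(∂x^l/∂x'^j) g_{kl}; with g_{kl} = δ_{kl} this is Σ_k (∂x^k/∂x'^i)(∂x^k/∂x'^j).
Jacobian: ∂x/∂u = cos(α), ∂x/∂v = -sin(α), ∂y/∂u = sin(α), ∂y/∂v = cos(α)
g'_{uu} = (cos(α))(cos(α)) + (sin(α))(sin(α)) = 1
g'_{uv} = (cos(α))(-sin(α)) + (sin(α))(cos(α)) = 0
g'_{vv} = (-sin(α))(-sin(α)) + (cos(α))(cos(α)) = 1
g'_{ij} = diag(1, 1)
The Euclidean metric is invariant under rotations.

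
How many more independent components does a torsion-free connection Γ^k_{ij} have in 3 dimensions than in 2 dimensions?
Independent components in n dimensions: n × n(n+1)/2 = n^2(n+1)/2.
3D: 3 × 6 = 18
2D: 2 × 3 = 6
Difference = 18 - 6 = 12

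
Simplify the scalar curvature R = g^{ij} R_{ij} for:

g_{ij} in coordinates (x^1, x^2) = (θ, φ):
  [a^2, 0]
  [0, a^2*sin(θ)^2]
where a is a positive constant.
Non-zero Christoffel symbols (Γ^k_{ij} = Γ^k_{ji}):
Γ^θ_{φ φ} = -sin(2*θ)/2
Γ^φ_{θ φ} = 1/tan(θ)
Ricci tensor (R_{ij} = R^k_{ikj}): R_{θθ} = 1, R_{θφ} = 0, R_{φφ} = sin(θ)^2
Inverse metric: g^{θθ} = 1/a^2, g^{φφ} = 1/(a^2*sin(θ)^2)
R = g^{ij} R_{ij} = (1/a^2)(1) + (1/(a^2*sin(θ)^2))(sin(θ)^2) = 2/a^2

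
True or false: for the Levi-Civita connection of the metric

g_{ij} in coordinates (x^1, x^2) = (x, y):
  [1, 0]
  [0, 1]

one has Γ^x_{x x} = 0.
Γ^x_{x x} = (1/2) g^{xx} (∂_x g_{xx} + ∂_x g_{xx} - ∂_x g_{xx}) = (1/2)(1)((0) + (0) - (0)) = 0
This equals the proposed value 0.
True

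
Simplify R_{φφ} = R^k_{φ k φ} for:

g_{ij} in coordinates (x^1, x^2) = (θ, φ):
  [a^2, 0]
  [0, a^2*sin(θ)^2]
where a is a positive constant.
Non-zero Christoffel symbols (Γ^k_{ij} = Γ^k_{ji}):
Γ^θ_{φ φ} = -sin(2*θ)/2
Γ^φ_{θ φ} = 1/tan(θ)
R^θ_{φ θ φ} = ∂_θ Γ^θ_{φ φ} - ∂_φ Γ^θ_{φ θ} + Γ^θ_{θ m} Γ^m_{φ φ} - Γ^θ_{φ m} Γ^m_{φ θ}
  = (-cos(2*θ)) - (0) + (0) - (-cos(θ)^2) = sin(θ)^2
R^φ_{φ φ φ} = 0 (a repeated index in an antisymmetric pair)
R_{φφ} = R^θ_{φ θ φ} + R^φ_{φ φ φ} = (sin(θ)^2) + (0) = sin(θ)^2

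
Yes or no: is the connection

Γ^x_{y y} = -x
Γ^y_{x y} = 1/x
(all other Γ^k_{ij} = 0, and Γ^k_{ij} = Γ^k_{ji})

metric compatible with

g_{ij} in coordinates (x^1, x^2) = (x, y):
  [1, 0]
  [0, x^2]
Using ∇_k g_{ij} = ∂_k g_{ij} - Γ^m_{ki} g_{mj} - Γ^m_{kj} g_{im}:
e.g. ∇_x g_{yy} = (2*x) - (x) - (x) = 0
Every component ∇_k g_{ij} vanishes: the connection is metric compatible.
Yes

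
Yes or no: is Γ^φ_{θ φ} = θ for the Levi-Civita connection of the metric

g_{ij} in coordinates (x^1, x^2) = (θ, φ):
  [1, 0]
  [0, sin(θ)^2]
Γ^φ_{θ φ} = (1/2) g^{φφ} (∂_θ g_{φφ} + ∂_φ g_{φθ} - ∂_φ g_{θφ}) = (1/2)(1/sin(θ)^2)((sin(2*θ)) + (0) - (0)) = 1/tan(θ)
This differs from the proposed value θ.
No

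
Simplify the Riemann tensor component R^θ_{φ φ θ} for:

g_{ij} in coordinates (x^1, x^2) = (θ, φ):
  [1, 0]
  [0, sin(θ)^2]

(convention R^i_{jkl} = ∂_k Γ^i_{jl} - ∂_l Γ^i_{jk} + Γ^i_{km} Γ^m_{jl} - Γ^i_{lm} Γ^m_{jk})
Non-zero Christoffel symbols (Γ^k_{ij} = Γ^k_{ji}):
Γ^θ_{φ φ} = -sin(2*θ)/2
Γ^φ_{θ φ} = 1/tan(θ)
R^θ_{φ φ θ} = ∂_φ Γ^θ_{φ θ} - ∂_θ Γ^θ_{φ φ} + Γ^θ_{φ m} Γ^m_{φ θ} - Γ^θ_{θ m} Γ^m_{φ φ}
  = (0) - (-cos(2*θ)) + (-cos(θ)^2) - (0) = -sin(θ)^2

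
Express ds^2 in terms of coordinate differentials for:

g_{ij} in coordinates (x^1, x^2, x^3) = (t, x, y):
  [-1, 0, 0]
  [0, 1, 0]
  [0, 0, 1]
ds^2 = g_{ij} dx^i dx^j; only the non-zero components contribute.
ds^2 = -dt^2 + dx^2 + dy^2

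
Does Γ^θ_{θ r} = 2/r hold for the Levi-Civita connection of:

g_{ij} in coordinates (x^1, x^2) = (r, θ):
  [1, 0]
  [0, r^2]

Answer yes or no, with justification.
Γ^θ_{θ r} = (1/2) g^{θθ} (∂_θ g_{θr} + ∂_r g_{θθ} - ∂_θ g_{θr}) = (1/2)(1/r^2)((0) + (2*r) - (0)) = 1/r
This differs from the proposed value 2/r.
No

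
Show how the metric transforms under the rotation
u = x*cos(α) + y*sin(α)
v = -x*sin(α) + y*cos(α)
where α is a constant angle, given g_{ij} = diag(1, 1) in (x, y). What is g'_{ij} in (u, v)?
Invert the transformation: x = u*cos(α) - v*sin(α), y = u*sin(α) + v*cos(α)
g'_{ij} = (∂x^k/∂x'^i)(∂x^l/∂x'^j) g_{kl}; with g_{kl} = δ_{kl} this is Σ_k (∂x^k/∂x'^i)(∂x^k/∂x'^j).
Jacobian: ∂x/∂u = cos(α), ∂x/∂v = -sin(α), ∂y/∂u = sin(α), ∂y/∂v = cos(α)
g'_{uu} = (cos(α))(cos(α)) + (sin(α))(sin(α)) = 1
g'_{uv} = (cos(α))(-sin(α)) + (sin(α))(cos(α)) = 0
g'_{vv} = (-sin(α))(-sin(α)) + (cos(α))(cos(α)) = 1
g'_{ij} = diag(1, 1)
The Euclidean metric is invariant under rotations.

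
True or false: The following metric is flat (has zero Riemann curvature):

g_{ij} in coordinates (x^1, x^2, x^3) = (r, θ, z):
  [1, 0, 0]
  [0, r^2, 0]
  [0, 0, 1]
Non-zero Christoffel symbols:
Γ^r_{θ θ} = -r
Γ^θ_{r θ} = 1/r
Ricci tensor: R_{rr} = 0, R_{rθ} = 0, R_{rz} = 0, R_{θθ} = 0, R_{θz} = 0, R_{zz} = 0
All R_{ij} vanish; in 3 dimensions the Riemann tensor is fully determined by the Ricci tensor, so R^i_{jkl} = 0: the metric is flat (curvilinear coordinates on flat space).
True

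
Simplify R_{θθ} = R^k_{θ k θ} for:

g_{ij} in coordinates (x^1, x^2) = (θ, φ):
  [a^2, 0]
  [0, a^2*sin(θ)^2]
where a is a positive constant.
Non-zero Christoffel symbols (Γ^k_{ij} = Γ^k_{ji}):
Γ^θ_{φ φ} = -sin(2*θ)/2
Γ^φ_{θ φ} = 1/tan(θ)
R^θ_{θ θ θ} = 0 (a repeated index in an antisymmetric pair)
R^φ_{θ φ θ} = ∂_φ Γ^φ_{θ θ} - ∂_θ Γ^φ_{θ φ} + Γ^φ_{φ m} Γ^m_{θ θ} - Γ^φ_{θ m} Γ^m_{θ φ}
  = (0) - (-1/sin(θ)^2) + (0) - (1/tan(θ)^2) = 1
R_{θθ} = R^θ_{θ θ θ} + R^φ_{θ φ θ} = (0) + (1) = 1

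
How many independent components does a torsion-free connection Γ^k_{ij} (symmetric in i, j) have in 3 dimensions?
Γ^k_{ij} has n choices for the upper index and n(n+1)/2 independent symmetric lower index pairs.
Total = 3 × 3×4/2 = 3 × 6 = 18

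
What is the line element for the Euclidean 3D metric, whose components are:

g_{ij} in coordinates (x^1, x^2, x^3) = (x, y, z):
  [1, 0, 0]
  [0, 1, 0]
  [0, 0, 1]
ds^2 = g_{ij} dx^i dx^j; only the non-zero components contribute.
ds^2 = dx^2 + dy^2 + dz^2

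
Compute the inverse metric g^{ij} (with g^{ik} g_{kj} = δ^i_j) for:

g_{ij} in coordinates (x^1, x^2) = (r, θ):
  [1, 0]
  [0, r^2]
The metric is diagonal, so g^{ij} is diagonal with entries 1/g_{ii}: diag(1, 1/(r^2)).
g^{ij}:
  [1, 0]
  [0, 1/r^2]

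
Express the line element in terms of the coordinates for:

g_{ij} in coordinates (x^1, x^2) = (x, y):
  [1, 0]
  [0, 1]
ds^2 = g_{ij} dx^i dx^j; only the non-zero components contribute.
ds^2 = dx^2 + dy^2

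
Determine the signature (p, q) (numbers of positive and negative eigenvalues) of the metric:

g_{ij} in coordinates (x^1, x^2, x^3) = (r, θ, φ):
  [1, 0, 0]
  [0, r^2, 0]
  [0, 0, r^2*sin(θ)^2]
The metric is diagonal, so its eigenvalues are the diagonal entries: 1, r^2, r^2*sin(θ)^2 (at a generic point, where coordinate-dependent entries are positive).
3 positive, 0 negative.
(3, 0) - Riemannian (positive definite)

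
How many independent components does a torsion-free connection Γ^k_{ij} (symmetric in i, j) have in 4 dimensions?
Γ^k_{ij} has n choices for the upper index and n(n+1)/2 independent symmetric lower index pairs.
Total = 4 × 4×5/2 = 4 × 10 = 40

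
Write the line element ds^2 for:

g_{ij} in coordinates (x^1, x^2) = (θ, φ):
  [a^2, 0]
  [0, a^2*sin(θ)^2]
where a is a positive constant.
ds^2 = g_{ij} dx^i dx^j; only the non-zero components contribute.
ds^2 = a^2 dθ^2 + a^2*sin(θ)^2 dφ^2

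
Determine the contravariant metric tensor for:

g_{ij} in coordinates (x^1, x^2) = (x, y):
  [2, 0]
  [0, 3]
The metric is diagonal, so g^{ij} is diagonal with entries 1/g_{ii}: diag(1/2, 1/3).
g^{ij}:
  [1/2, 0]
  [0, 1/3]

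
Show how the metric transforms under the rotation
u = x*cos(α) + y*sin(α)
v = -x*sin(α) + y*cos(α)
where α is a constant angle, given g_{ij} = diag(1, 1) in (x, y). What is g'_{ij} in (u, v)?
Invert the transformation: x = u*cos(α) - v*sin(α), y = u*sin(α) + v*cos(α)
g'_{ij} = (∂x^k/∂x'^i)(∂x^l/∂x'^j) g_{kl}; with g_{kl} = δ_{kl} this is Σ_k (∂x^k/∂x'^i)(∂x^k/∂x'^j).
Jacobian: ∂x/∂u = cos(α), ∂x/∂v = -sin(α), ∂y/∂u = sin(α), ∂y/∂v = cos(α)
g'_{uu} = (cos(α))(cos(α)) + (sin(α))(sin(α)) = 1
g'_{uv} = (cos(α))(-sin(α)) + (sin(α))(cos(α)) = 0
g'_{vv} = (-sin(α))(-sin(α)) + (cos(α))(cos(α)) = 1
g'_{ij} = diag(1, 1)
The Euclidean metric is invariant under rotations.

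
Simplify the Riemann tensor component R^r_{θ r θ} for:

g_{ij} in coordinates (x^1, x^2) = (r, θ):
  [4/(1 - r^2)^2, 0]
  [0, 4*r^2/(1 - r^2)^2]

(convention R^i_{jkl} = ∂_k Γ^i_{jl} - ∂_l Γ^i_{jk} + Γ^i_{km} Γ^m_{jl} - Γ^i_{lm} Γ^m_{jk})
Non-zero Christoffel symbols (Γ^k_{ij} = Γ^k_{ji}):
Γ^r_{r r} = 2*r/(1 - r^2)
Γ^r_{θ θ} = (r^3 + r)/(r^2 - 1)
Γ^θ_{r θ} = (-r^2 - 1)/(r^3 - r)
R^r_{θ r θ} = ∂_r Γ^r_{θ θ} - ∂_θ Γ^r_{θ r} + Γ^r_{r m} Γ^m_{θ θ} - Γ^r_{θ m} Γ^m_{θ r}
  = ((r^4 - 4*r^2 - 1)/(r^2 - 1)^2) - (0) + (-2*r^2*(r^2 + 1)/(r^2 - 1)^2) - (-(r^2 + 1)^2/(r^2 - 1)^2) = -4*r^2/(r^2 - 1)^2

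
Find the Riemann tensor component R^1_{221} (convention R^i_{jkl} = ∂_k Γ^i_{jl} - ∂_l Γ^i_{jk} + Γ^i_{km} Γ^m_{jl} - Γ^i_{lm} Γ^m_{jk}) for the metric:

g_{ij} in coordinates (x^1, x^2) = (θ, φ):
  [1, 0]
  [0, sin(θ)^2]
Non-zero Christoffel symbols (Γ^k_{ij} = Γ^k_{ji}):
Γ^θ_{φ φ} = -sin(2*θ)/2
Γ^φ_{θ φ} = 1/tan(θ)
R^θ_{φ φ θ} = ∂_φ Γ^θ_{φ θ} - ∂_θ Γ^θ_{φ φ} + Γ^θ_{φ m} Γ^m_{φ θ} - Γ^θ_{θ m} Γ^m_{φ φ}
  = (0) - (-cos(2*θ)) + (-cos(θ)^2) - (0) = -sin(θ)^2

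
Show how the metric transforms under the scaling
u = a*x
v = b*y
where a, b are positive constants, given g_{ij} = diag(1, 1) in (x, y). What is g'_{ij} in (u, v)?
Invert the transformation: x = u/a, y = v/b
g'_{ij} = (∂x^k/∂x'^i)(∂x^l/∂x'^j) g_{kl}; with g_{kl} = δ_{kl} this is Σ_k (∂x^k/∂x'^i)(∂x^k/∂x'^j).
Jacobian: ∂x/∂u = 1/a, ∂x/∂v = 0, ∂y/∂u = 0, ∂y/∂v = 1/b
g'_{uu} = (1/a)(1/a) + (0)(0) = 1/a^2
g'_{uv} = (1/a)(0) + (0)(1/b) = 0
g'_{vv} = (0)(0) + (1/b)(1/b) = 1/b^2
g'_{ij} = diag(1/a^2, 1/b^2)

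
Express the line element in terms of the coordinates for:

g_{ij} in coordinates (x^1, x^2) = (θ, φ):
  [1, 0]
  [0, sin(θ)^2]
ds^2 = g_{ij} dx^i dx^j; only the non-zero components contribute.
ds^2 = dθ^2 + sin(θ)^2 dφ^2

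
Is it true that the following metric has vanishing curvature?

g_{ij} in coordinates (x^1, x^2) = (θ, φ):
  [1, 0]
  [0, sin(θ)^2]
Non-zero Christoffel symbols:
Γ^θ_{φ φ} = -sin(2*θ)/2
Γ^φ_{θ φ} = 1/tan(θ)
Ricci tensor: R_{θθ} = 1, R_{θφ} = 0, R_{φφ} = sin(θ)^2
The Ricci tensor is non-zero, so the Riemann tensor is non-zero: not flat.
No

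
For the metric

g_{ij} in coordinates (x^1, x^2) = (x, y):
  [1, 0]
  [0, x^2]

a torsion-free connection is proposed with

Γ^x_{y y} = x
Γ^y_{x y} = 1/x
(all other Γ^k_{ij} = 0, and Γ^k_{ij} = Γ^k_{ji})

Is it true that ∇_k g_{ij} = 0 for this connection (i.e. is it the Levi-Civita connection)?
Using ∇_k g_{ij} = ∂_k g_{ij} - Γ^m_{ki} g_{mj} - Γ^m_{kj} g_{im}:
∇_y g_{xy} = (0) - (x) - (x) = -2*x ≠ 0
So the connection is not metric compatible (it is not the Levi-Civita connection).
No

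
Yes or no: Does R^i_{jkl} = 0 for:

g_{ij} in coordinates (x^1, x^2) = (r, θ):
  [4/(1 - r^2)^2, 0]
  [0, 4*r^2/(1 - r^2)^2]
Non-zero Christoffel symbols:
Γ^r_{r r} = 2*r/(1 - r^2)
Γ^r_{θ θ} = (r^3 + r)/(r^2 - 1)
Γ^θ_{r θ} = (-r^2 - 1)/(r^3 - r)
Ricci tensor: R_{rr} = -4/(r^2 - 1)^2, R_{rθ} = 0, R_{θθ} = -4*r^2/(r^2 - 1)^2
The Ricci tensor is non-zero, so the Riemann tensor is non-zero: not flat.
No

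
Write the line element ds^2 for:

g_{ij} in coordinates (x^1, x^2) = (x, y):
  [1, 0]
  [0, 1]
ds^2 = g_{ij} dx^i dx^j; only the non-zero components contribute.
ds^2 = dx^2 + dy^2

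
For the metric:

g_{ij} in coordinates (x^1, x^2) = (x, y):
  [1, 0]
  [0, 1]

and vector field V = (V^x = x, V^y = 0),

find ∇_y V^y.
All Christoffel symbols are zero.
∇_y V^y = ∂_y V^y + Γ^y_{y j} V^j
  = (0) + (0)(x) + (0)(0)
  = 0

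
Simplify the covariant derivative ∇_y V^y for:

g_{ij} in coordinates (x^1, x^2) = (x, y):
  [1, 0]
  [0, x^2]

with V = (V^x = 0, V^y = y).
Non-zero Christoffel symbols:
Γ^x_{y y} = -x
Γ^y_{x y} = 1/x
∇_y V^y = ∂_y V^y + Γ^y_{y j} V^j
  = (1) + (1/x)(0) + (0)(y)
  = 1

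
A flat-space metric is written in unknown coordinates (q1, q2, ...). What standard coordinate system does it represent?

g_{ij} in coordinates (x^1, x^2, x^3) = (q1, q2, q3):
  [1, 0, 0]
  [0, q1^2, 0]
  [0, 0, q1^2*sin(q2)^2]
The line element ds^2 = dq1^2 + q1^2 dq2^2 + q1^2 sin(q2)^2 dq3^2 is dr^2 + r^2 dθ^2 + r^2 sin(θ)^2 dφ^2 with q1 = r, q2 = θ, q3 = φ.
spherical coordinates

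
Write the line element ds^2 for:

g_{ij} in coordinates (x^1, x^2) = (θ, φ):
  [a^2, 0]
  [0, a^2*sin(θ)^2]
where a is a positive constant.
ds^2 = g_{ij} dx^i dx^j; only the non-zero components contribute.
ds^2 = a^2 dθ^2 + a^2*sin(θ)^2 dφ^2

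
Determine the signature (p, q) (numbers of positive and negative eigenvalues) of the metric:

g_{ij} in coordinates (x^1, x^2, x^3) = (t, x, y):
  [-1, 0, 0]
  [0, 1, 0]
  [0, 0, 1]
The metric is diagonal, so its eigenvalues are the diagonal entries: -1, 1, 1 (at a generic point, where coordinate-dependent entries are positive).
2 positive, 1 negative.
(2, 1) - Lorentzian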